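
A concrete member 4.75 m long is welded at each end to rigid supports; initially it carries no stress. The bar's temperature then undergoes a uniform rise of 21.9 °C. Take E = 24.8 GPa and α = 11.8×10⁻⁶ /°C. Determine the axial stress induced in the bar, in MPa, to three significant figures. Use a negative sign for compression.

-6.41 MPa

Free thermal expansion αLΔT = 11.8e-6 · 4750 · 21.9 = 1.227 mm.
The walls impose strain ε = −(1.227)/4750 = -2.5842e-04; σ = Eε = 24800 · -2.5842e-04 = -6.409 MPa.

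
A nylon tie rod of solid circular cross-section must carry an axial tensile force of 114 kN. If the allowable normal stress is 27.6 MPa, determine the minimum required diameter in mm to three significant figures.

72.5 mm

Required area A ≥ P/σ_allow = 114000/27.6 = 4130 mm².
For a solid circular section, d ≥ √(4A/π) = 72.52 mm.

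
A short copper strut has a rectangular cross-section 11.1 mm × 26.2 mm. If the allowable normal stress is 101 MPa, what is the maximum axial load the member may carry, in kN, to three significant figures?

A = 290.8 mm².
P_max = σ_allow · A = 101 · 290.8 = 29370 N = 29.37 kN.

29.4 kN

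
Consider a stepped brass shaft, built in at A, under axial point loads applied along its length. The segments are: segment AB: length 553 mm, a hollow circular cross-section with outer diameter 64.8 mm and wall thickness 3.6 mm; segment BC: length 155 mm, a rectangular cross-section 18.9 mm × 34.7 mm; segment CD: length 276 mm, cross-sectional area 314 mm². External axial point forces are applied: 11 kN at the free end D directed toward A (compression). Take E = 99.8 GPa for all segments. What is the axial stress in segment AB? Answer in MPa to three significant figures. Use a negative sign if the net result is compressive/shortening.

-15.9 MPa

Internal axial forces (sectioning from the free end, tension +): N_CD = -11 kN, N_BC = -11 kN, N_AB = -11 kN.
A_AB = 692.2 mm².
σ_AB = N_AB/A_AB = -11000/692.2 = -15.89 MPa.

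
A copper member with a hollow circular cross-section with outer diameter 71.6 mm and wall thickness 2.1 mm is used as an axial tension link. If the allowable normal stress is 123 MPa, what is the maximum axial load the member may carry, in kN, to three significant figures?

56.4 kN

A = 458.5 mm².
P_max = σ_allow · A = 123 · 458.5 = 56400 N = 56.4 kN.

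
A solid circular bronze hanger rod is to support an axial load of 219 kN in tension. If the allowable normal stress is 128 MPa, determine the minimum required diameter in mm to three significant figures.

46.7 mm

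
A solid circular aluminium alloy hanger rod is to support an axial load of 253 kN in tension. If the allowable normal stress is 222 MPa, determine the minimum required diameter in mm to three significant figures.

38.1 mm

Required area A ≥ P/σ_allow = 253000/222 = 1140 mm².
For a solid circular section, d ≥ √(4A/π) = 38.09 mm.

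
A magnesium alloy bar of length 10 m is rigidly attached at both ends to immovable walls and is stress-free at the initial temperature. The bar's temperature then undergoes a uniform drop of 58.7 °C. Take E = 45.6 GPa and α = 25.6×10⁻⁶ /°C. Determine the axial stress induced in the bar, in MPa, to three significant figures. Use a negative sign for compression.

68.5 MPa

Free thermal expansion αLΔT = 25.6e-6 · 10000 · -58.7 = -15.03 mm.
The walls impose strain ε = −(-15.03)/10000 = 1.5027e-03; σ = Eε = 45600 · 1.5027e-03 = 68.52 MPa.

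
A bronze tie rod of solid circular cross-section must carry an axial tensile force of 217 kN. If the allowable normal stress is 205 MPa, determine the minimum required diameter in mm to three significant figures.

Required area A ≥ P/σ_allow = 217000/205 = 1059 mm².
For a solid circular section, d ≥ √(4A/π) = 36.71 mm.

36.7 mm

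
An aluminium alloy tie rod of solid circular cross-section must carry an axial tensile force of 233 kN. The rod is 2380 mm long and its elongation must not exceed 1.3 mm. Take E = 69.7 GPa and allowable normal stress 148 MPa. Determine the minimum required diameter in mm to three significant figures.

Required area A ≥ P/σ_allow = 233000/148 = 1574 mm².
For a solid circular section, d ≥ √(4A/π) = 44.77 mm.
Elongation limit: A ≥ PL/(Eδ_allow) = 233000·2380/(69700·1.3) = 6120 mm² ⇒ d ≥ 88.27 mm.
The elongation limit governs.

88.3 mm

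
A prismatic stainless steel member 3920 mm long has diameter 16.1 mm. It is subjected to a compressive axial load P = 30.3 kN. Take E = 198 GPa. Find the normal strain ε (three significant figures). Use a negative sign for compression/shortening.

-7.52e-04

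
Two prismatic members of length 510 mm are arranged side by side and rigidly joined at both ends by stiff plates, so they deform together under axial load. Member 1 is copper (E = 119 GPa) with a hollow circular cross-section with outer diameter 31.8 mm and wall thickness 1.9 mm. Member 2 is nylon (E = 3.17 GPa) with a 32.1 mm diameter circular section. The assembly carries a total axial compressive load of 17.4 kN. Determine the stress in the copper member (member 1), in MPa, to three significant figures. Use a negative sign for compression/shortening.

A_1 = 178.5 mm².
A_2 = 809.3 mm².
Equal strain + equilibrium ⇒ each member carries load in proportion to AE: A₁E₁ = 21240000 N, A₂E₂ = 2565000 N, ΣAE = 23800000 N.
σ₁ = P·E₁/ΣAE = -17400·119000/23800000 = -86.99 MPa.

-87.0 MPa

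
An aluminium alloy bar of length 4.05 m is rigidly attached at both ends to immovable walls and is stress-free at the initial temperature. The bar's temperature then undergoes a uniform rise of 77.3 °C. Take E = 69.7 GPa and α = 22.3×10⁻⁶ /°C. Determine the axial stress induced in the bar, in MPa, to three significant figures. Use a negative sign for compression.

-120 MPa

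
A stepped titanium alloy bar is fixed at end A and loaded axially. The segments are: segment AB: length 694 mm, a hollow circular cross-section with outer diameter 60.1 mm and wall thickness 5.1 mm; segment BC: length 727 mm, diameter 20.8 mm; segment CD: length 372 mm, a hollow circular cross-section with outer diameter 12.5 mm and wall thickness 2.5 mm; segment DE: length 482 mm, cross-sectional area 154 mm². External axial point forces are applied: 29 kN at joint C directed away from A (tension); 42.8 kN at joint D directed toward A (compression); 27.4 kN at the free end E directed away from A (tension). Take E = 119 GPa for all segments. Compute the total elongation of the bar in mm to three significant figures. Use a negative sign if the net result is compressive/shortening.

Internal axial forces (sectioning from the free end, tension +): N_DE = 27.4 kN, N_CD = -15.4 kN, N_BC = 13.6 kN, N_AB = 13.6 kN.
A_AB = 881.2 mm².
A_BC = 339.8 mm².
A_CD = 78.54 mm².
δ_AB = 13600·694/(881.2·119000) = 0.09001 mm
δ_BC = 13600·727/(339.8·119000) = 0.2445 mm
δ_CD = -15400·372/(78.54·119000) = -0.613 mm
δ_DE = 27400·482/(154·119000) = 0.7207 mm
δ = Σδ_i = 0.4422 mm.

0.442 mm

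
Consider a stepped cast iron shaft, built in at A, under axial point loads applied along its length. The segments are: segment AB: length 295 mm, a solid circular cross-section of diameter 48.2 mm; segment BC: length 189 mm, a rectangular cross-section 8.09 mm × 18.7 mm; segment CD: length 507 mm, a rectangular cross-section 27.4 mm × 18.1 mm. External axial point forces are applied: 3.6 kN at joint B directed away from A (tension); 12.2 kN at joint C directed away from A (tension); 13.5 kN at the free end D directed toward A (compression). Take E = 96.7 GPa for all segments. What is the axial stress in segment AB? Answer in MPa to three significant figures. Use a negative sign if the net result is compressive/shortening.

1.26 MPa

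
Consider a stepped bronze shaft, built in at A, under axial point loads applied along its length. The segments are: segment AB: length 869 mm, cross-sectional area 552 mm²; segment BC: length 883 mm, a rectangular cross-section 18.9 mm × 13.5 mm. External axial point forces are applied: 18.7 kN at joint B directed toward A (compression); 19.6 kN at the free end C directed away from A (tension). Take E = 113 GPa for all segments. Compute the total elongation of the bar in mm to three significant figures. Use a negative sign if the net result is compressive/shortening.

0.613 mm

Internal axial forces (sectioning from the free end, tension +): N_BC = 19.6 kN, N_AB = 0.9 kN.
A_BC = 255.1 mm².
δ_AB = 900·869/(552·113000) = 0.01254 mm
δ_BC = 19600·883/(255.1·113000) = 0.6003 mm
δ = Σδ_i = 0.6128 mm.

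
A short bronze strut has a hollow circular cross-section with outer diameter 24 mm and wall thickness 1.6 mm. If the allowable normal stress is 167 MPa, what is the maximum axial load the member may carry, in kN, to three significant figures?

18.8 kN

A = 112.6 mm².
P_max = σ_allow · A = 167 · 112.6 = 18800 N = 18.8 kN.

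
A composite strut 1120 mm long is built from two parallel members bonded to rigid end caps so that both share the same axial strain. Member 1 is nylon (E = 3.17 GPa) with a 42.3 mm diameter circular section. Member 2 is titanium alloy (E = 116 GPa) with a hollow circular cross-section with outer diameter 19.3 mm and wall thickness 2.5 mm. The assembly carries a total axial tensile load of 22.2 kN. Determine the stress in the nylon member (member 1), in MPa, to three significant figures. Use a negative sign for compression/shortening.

3.56 MPa

A_1 = 1405 mm².
A_2 = 131.9 mm².
Equal strain + equilibrium ⇒ each member carries load in proportion to AE: A₁E₁ = 4455000 N, A₂E₂ = 15310000 N, ΣAE = 19760000 N.
σ₁ = P·E₁/ΣAE = 22200·3170/19760000 = 3.561 MPa.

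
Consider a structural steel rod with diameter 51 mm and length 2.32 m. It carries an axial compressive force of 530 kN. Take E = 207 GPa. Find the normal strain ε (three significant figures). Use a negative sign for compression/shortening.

-0.00125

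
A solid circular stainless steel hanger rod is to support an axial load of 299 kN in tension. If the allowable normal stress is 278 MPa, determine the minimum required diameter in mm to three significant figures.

37.0 mm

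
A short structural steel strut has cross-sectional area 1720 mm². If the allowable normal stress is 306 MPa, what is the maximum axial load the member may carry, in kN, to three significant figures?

P_max = σ_allow · A = 306 · 1720 = 526300 N = 526.3 kN.

526 kN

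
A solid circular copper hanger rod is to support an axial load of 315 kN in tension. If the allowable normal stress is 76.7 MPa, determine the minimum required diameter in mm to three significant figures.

72.3 mm

Required area A ≥ P/σ_allow = 315000/76.7 = 4107 mm².
For a solid circular section, d ≥ √(4A/π) = 72.31 mm.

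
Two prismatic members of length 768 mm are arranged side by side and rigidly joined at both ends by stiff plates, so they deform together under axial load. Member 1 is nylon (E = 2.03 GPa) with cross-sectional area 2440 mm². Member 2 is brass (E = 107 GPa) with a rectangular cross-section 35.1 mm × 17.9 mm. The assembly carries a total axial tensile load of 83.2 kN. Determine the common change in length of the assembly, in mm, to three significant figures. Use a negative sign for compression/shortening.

0.885 mm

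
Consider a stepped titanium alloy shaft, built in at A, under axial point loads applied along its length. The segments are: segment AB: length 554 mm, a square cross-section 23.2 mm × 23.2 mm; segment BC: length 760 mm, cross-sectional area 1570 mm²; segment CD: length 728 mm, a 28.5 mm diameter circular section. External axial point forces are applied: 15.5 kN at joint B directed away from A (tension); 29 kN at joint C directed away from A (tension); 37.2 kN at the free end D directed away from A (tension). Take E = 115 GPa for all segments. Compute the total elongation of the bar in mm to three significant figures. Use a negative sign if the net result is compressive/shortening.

1.38 mm

Internal axial forces (sectioning from the free end, tension +): N_CD = 37.2 kN, N_BC = 66.2 kN, N_AB = 81.7 kN.
A_AB = 538.2 mm².
A_CD = 637.9 mm².
δ_AB = 81700·554/(538.2·115000) = 0.7312 mm
δ_BC = 66200·760/(1570·115000) = 0.2787 mm
δ_CD = 37200·728/(637.9·115000) = 0.3691 mm
δ = Σδ_i = 1.379 mm.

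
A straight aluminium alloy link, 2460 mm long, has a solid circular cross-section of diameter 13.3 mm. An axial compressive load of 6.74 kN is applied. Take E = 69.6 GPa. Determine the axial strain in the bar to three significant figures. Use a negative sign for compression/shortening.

-6.97e-04

A = 138.9 mm².
σ = N/A = -48.51 MPa; ε = σ/E = -48.51/69600 = -6.970e-04.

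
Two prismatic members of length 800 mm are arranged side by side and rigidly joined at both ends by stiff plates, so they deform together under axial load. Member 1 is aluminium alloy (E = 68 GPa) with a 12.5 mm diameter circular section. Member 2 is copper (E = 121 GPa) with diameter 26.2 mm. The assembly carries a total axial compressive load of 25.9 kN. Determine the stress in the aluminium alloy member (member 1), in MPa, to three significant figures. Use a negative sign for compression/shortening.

-23.9 MPa

A_1 = 122.7 mm².
A_2 = 539.1 mm².
Equal strain + equilibrium ⇒ each member carries load in proportion to AE: A₁E₁ = 8345000 N, A₂E₂ = 65230000 N, ΣAE = 73580000 N.
σ₁ = P·E₁/ΣAE = -25900·68000/73580000 = -23.94 MPa.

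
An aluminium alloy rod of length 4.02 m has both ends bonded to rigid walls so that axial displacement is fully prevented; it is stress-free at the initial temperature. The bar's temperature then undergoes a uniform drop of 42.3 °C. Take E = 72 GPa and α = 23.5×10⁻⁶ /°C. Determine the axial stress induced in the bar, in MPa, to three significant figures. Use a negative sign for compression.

71.6 MPa

Free thermal expansion αLΔT = 23.5e-6 · 4020 · -42.3 = -3.996 mm.
The walls impose strain ε = −(-3.996)/4020 = 9.9405e-04; σ = Eε = 72000 · 9.9405e-04 = 71.57 MPa.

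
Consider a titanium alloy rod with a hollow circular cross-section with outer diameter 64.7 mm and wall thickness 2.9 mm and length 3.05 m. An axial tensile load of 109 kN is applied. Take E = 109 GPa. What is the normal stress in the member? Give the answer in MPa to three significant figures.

A = 563 mm².
σ = N/A = 109000/563 = 193.6 MPa.

194 MPa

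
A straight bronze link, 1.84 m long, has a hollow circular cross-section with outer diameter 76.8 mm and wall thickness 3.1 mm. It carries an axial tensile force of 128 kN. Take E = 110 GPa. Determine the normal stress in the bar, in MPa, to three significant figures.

178 MPa

A = 717.8 mm².
σ = N/A = 128000/717.8 = 178.3 MPa.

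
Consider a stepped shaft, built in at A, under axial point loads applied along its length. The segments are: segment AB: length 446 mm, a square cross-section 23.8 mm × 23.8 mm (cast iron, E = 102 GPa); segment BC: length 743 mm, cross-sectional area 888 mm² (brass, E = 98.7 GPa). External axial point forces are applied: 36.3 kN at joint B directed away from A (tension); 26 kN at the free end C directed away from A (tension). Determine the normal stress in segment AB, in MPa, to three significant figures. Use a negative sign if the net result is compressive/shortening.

Internal axial forces (sectioning from the free end, tension +): N_BC = 26 kN, N_AB = 62.3 kN.
A_AB = 566.4 mm².
σ_AB = N_AB/A_AB = 62300/566.4 = 110 MPa.

110 MPa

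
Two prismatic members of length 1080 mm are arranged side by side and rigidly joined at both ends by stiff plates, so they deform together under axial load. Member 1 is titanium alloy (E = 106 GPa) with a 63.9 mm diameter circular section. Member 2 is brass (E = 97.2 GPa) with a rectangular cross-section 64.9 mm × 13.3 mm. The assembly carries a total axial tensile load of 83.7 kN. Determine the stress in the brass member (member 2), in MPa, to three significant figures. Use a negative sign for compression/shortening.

19.2 MPa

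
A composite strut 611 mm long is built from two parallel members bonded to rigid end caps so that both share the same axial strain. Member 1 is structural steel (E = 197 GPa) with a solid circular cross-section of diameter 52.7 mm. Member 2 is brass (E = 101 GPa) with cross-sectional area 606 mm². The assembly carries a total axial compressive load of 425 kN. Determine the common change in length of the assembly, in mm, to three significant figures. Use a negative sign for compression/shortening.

A_1 = 2181 mm².
Equal strain + equilibrium ⇒ each member carries load in proportion to AE: A₁E₁ = 429700000 N, A₂E₂ = 61210000 N, ΣAE = 490900000 N.
δ = PL/ΣAE = -425000·611/490900000 = -0.529 mm.

-0.529 mm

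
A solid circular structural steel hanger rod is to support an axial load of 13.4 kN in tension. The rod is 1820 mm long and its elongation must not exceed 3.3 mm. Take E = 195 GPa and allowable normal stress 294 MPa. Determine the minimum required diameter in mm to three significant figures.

7.62 mm

Required area A ≥ P/σ_allow = 13400/294 = 45.58 mm².
For a solid circular section, d ≥ √(4A/π) = 7.618 mm.
Elongation limit: A ≥ PL/(Eδ_allow) = 13400·1820/(195000·3.3) = 37.9 mm² ⇒ d ≥ 6.947 mm.
The stress limit governs.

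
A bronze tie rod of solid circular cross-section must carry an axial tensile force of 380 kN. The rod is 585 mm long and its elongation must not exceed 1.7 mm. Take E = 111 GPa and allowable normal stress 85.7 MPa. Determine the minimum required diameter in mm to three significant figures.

75.1 mm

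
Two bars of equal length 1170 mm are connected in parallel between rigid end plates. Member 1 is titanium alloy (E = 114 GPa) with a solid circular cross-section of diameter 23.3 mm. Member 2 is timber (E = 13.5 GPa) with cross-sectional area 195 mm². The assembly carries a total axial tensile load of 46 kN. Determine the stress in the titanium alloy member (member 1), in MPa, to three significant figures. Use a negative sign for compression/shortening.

A_1 = 426.4 mm².
Equal strain + equilibrium ⇒ each member carries load in proportion to AE: A₁E₁ = 48610000 N, A₂E₂ = 2632000 N, ΣAE = 51240000 N.
σ₁ = P·E₁/ΣAE = 46000·114000/51240000 = 102.3 MPa.

102 MPa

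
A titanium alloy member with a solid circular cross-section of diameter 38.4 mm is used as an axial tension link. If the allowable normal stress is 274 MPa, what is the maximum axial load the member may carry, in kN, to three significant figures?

317 kN

A = 1158 mm².
P_max = σ_allow · A = 274 · 1158 = 317300 N = 317.3 kN.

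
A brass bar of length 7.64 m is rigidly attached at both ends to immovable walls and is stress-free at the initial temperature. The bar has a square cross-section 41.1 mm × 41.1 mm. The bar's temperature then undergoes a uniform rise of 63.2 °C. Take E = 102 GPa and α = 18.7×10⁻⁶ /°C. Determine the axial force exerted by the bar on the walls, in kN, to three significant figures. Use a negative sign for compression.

-204 kN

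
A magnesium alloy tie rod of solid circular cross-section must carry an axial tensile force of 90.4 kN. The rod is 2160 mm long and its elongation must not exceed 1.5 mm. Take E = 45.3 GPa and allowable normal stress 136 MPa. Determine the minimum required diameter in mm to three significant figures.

60.5 mm

Required area A ≥ P/σ_allow = 90400/136 = 664.7 mm².
For a solid circular section, d ≥ √(4A/π) = 29.09 mm.
Elongation limit: A ≥ PL/(Eδ_allow) = 90400·2160/(45300·1.5) = 2874 mm² ⇒ d ≥ 60.49 mm.
The elongation limit governs.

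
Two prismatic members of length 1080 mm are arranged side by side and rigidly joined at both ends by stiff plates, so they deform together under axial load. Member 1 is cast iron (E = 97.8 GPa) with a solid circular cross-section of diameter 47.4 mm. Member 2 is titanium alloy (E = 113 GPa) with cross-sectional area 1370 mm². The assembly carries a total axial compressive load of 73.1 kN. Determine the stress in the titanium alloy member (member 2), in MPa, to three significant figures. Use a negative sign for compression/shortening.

-25.2 MPa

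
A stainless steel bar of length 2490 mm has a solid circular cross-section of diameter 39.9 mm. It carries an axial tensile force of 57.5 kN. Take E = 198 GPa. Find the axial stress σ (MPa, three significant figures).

46.0 MPa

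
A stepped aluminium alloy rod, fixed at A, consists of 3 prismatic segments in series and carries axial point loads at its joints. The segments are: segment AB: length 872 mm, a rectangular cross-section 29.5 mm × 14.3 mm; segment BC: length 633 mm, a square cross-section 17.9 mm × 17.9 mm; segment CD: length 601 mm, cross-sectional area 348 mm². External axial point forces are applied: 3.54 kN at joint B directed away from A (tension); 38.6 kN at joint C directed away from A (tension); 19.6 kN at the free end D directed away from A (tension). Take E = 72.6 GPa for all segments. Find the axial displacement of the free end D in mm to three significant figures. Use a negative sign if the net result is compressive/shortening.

3.81 mm

Internal axial forces (sectioning from the free end, tension +): N_CD = 19.6 kN, N_BC = 58.2 kN, N_AB = 61.74 kN.
A_AB = 421.9 mm².
A_BC = 320.4 mm².
δ_AB = 61740·872/(421.9·72600) = 1.758 mm
δ_BC = 58200·633/(320.4·72600) = 1.584 mm
δ_CD = 19600·601/(348·72600) = 0.4662 mm
δ = Σδ_i = 3.808 mm.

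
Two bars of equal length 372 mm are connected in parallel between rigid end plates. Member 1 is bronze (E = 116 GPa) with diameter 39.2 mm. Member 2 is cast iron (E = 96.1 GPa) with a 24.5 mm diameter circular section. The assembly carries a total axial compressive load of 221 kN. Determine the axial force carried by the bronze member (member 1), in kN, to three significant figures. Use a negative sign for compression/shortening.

-167 kN

A_1 = 1207 mm².
A_2 = 471.4 mm².
Equal strain + equilibrium ⇒ each member carries load in proportion to AE: A₁E₁ = 140000000 N, A₂E₂ = 45300000 N, ΣAE = 185300000 N.
F₁ = P·A₁E₁/ΣAE = -221000·140000000/185300000 = -167000 N.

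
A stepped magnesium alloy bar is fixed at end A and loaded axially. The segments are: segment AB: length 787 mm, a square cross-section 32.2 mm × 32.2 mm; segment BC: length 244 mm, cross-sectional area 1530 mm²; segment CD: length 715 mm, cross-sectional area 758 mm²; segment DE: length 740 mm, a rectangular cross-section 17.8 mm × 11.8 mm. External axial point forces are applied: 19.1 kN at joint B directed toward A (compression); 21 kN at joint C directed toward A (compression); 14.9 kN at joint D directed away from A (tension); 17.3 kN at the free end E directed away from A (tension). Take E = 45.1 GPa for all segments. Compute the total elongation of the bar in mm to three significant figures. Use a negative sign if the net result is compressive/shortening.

Internal axial forces (sectioning from the free end, tension +): N_DE = 17.3 kN, N_CD = 32.2 kN, N_BC = 11.2 kN, N_AB = -7.9 kN.
A_AB = 1037 mm².
A_DE = 210 mm².
δ_AB = -7900·787/(1037·45100) = -0.133 mm
δ_BC = 11200·244/(1530·45100) = 0.0396 mm
δ_CD = 32200·715/(758·45100) = 0.6735 mm
δ_DE = 17300·740/(210·45100) = 1.351 mm
δ = Σδ_i = 1.932 mm.

1.93 mm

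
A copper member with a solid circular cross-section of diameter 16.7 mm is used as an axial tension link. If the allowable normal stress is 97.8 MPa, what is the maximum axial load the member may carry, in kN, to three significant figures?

21.4 kN

A = 219 mm².
P_max = σ_allow · A = 97.8 · 219 = 21420 N = 21.42 kN.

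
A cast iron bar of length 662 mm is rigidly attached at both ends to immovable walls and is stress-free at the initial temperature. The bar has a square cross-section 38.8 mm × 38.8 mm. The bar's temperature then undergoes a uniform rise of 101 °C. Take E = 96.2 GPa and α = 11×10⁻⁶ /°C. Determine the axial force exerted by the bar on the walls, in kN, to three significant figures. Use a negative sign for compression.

-161 kN

Free thermal expansion αLΔT = 11e-6 · 662 · 101 = 0.7355 mm.
The walls impose strain ε = −(0.7355)/662 = -1.1110e-03; σ = Eε = 96200 · -1.1110e-03 = -106.9 MPa.
Wall reaction R = σ·A = -106.9·1505 = -160900 N = -160.9 kN.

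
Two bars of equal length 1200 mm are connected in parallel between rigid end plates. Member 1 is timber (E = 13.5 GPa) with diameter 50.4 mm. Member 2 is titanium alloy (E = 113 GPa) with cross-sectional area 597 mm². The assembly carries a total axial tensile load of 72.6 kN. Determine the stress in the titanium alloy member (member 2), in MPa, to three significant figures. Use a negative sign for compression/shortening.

86.9 MPa

A_1 = 1995 mm².
Equal strain + equilibrium ⇒ each member carries load in proportion to AE: A₁E₁ = 26930000 N, A₂E₂ = 67460000 N, ΣAE = 94390000 N.
σ₂ = P·E₂/ΣAE = 72600·113000/94390000 = 86.91 MPa.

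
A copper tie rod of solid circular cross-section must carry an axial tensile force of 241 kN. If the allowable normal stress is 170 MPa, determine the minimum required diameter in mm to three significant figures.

42.5 mm

Required area A ≥ P/σ_allow = 241000/170 = 1418 mm².
For a solid circular section, d ≥ √(4A/π) = 42.49 mm.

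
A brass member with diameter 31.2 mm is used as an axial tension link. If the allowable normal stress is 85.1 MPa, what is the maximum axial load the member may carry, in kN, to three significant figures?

A = 764.5 mm².
P_max = σ_allow · A = 85.1 · 764.5 = 65060 N = 65.06 kN.

65.1 kN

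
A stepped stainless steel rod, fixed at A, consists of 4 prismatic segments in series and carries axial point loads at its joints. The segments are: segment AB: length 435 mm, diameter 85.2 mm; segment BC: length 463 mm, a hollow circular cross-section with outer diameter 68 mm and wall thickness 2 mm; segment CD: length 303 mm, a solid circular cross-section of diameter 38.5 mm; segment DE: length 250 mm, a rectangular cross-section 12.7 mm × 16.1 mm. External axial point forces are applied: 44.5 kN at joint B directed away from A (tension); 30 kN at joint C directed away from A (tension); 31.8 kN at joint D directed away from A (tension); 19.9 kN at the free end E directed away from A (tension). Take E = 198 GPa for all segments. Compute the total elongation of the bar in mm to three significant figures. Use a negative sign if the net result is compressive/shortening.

Internal axial forces (sectioning from the free end, tension +): N_DE = 19.9 kN, N_CD = 51.7 kN, N_BC = 81.7 kN, N_AB = 126.2 kN.
A_AB = 5701 mm².
A_BC = 414.7 mm².
A_CD = 1164 mm².
A_DE = 204.5 mm².
δ_AB = 126200·435/(5701·198000) = 0.04863 mm
δ_BC = 81700·463/(414.7·198000) = 0.4607 mm
δ_CD = 51700·303/(1164·198000) = 0.06796 mm
δ_DE = 19900·250/(204.5·198000) = 0.1229 mm
δ = Σδ_i = 0.7002 mm.

0.700 mm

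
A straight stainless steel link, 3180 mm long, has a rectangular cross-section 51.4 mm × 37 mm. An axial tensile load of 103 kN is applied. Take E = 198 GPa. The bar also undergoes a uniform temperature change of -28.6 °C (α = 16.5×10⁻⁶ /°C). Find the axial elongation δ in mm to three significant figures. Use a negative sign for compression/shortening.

A = 1902 mm².
δ_mech = NL/(AE) = 103000·3180/(1902·198000) = 0.8698 mm.
δ_thermal = αLΔT = 16.5e-6·3180·-28.6 = -1.501 mm.
δ = δ_mech + δ_thermal = -0.6308 mm.

-0.631 mm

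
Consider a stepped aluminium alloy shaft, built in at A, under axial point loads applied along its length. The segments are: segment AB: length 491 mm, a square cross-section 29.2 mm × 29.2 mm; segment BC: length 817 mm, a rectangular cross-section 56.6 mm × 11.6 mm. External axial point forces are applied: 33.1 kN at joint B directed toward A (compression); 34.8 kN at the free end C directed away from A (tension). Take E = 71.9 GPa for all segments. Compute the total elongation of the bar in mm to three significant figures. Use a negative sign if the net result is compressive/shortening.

Internal axial forces (sectioning from the free end, tension +): N_BC = 34.8 kN, N_AB = 1.7 kN.
A_AB = 852.6 mm².
A_BC = 656.6 mm².
δ_AB = 1700·491/(852.6·71900) = 0.01362 mm
δ_BC = 34800·817/(656.6·71900) = 0.6023 mm
δ = Σδ_i = 0.6159 mm.

0.616 mm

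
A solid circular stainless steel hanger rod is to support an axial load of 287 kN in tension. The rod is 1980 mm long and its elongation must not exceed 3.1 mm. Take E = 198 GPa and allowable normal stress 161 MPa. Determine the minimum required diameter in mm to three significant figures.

47.6 mm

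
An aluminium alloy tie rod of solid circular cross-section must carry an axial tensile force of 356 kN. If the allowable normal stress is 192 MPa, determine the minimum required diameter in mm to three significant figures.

48.6 mm

Required area A ≥ P/σ_allow = 356000/192 = 1854 mm².
For a solid circular section, d ≥ √(4A/π) = 48.59 mm.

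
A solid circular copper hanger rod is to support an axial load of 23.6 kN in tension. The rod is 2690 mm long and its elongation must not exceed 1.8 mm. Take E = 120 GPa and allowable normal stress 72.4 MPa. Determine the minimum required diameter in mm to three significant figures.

Required area A ≥ P/σ_allow = 23600/72.4 = 326 mm².
For a solid circular section, d ≥ √(4A/π) = 20.37 mm.
Elongation limit: A ≥ PL/(Eδ_allow) = 23600·2690/(120000·1.8) = 293.9 mm² ⇒ d ≥ 19.34 mm.
The stress limit governs.

20.4 mm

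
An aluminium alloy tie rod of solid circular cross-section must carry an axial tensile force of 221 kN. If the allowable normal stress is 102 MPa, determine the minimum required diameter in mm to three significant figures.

52.5 mm

Required area A ≥ P/σ_allow = 221000/102 = 2167 mm².
For a solid circular section, d ≥ √(4A/π) = 52.52 mm.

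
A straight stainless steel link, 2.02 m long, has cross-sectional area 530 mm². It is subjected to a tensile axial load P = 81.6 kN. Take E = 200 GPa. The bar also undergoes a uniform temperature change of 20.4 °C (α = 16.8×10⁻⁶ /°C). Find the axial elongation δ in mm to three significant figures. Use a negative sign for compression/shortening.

2.25 mm

δ_mech = NL/(AE) = 81600·2020/(530·200000) = 1.555 mm.
δ_thermal = αLΔT = 16.8e-6·2020·20.4 = 0.6923 mm.
δ = δ_mech + δ_thermal = 2.247 mm.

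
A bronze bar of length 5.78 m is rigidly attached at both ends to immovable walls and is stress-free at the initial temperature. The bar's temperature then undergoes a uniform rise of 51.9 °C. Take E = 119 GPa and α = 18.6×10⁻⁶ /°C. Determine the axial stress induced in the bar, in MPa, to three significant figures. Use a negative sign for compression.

Free thermal expansion αLΔT = 18.6e-6 · 5780 · 51.9 = 5.58 mm.
The walls impose strain ε = −(5.58)/5780 = -9.6534e-04; σ = Eε = 119000 · -9.6534e-04 = -114.9 MPa.

-115 MPa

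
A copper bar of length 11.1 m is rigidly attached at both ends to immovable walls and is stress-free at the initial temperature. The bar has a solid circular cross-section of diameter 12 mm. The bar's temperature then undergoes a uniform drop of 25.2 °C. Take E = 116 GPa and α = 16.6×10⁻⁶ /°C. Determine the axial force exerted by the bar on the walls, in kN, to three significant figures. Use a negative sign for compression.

Free thermal expansion αLΔT = 16.6e-6 · 11100 · -25.2 = -4.643 mm.
The walls impose strain ε = −(-4.643)/11100 = 4.1832e-04; σ = Eε = 116000 · 4.1832e-04 = 48.53 MPa.
Wall reaction R = σ·A = 48.53·113.1 = 5488 N = 5.488 kN.

5.49 kN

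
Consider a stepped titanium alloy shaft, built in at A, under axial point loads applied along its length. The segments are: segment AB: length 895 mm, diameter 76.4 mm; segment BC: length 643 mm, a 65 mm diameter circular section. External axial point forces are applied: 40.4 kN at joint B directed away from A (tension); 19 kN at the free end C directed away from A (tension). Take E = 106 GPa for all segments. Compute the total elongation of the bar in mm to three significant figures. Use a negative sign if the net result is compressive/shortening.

0.144 mm

Internal axial forces (sectioning from the free end, tension +): N_BC = 19 kN, N_AB = 59.4 kN.
A_AB = 4584 mm².
A_BC = 3318 mm².
δ_AB = 59400·895/(4584·106000) = 0.1094 mm
δ_BC = 19000·643/(3318·106000) = 0.03473 mm
δ = Σδ_i = 0.1441 mm.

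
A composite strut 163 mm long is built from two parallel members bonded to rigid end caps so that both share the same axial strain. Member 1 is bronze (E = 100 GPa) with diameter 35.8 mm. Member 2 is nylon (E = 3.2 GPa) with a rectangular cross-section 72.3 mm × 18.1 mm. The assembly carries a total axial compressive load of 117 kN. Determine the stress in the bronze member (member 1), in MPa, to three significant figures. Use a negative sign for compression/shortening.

A_1 = 1007 mm².
A_2 = 1309 mm².
Equal strain + equilibrium ⇒ each member carries load in proportion to AE: A₁E₁ = 100700000 N, A₂E₂ = 4188000 N, ΣAE = 104800000 N.
σ₁ = P·E₁/ΣAE = -117000·100000/104800000 = -111.6 MPa.

-112 MPa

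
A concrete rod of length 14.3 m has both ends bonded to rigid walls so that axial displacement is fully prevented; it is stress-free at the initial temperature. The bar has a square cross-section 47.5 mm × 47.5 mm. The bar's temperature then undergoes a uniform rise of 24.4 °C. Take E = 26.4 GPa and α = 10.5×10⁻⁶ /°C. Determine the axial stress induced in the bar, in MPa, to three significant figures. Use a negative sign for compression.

-6.76 MPa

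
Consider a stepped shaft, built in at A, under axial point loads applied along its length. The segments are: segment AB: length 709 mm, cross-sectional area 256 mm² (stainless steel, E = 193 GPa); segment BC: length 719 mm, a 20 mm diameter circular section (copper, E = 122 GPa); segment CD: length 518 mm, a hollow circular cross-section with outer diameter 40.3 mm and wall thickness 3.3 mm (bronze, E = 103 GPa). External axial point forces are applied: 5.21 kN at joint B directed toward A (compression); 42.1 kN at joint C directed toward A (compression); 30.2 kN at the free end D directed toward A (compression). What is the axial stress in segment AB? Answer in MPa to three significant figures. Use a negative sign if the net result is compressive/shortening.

-303 MPa

Internal axial forces (sectioning from the free end, tension +): N_CD = -30.2 kN, N_BC = -72.3 kN, N_AB = -77.51 kN.
σ_AB = N_AB/A_AB = -77510/256 = -302.8 MPa.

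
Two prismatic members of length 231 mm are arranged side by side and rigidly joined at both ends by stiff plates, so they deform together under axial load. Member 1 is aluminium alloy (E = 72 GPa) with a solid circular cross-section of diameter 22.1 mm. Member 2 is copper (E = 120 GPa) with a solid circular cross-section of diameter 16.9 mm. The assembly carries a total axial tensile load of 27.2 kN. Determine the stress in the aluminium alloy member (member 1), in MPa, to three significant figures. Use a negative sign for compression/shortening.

A_1 = 383.6 mm².
A_2 = 224.3 mm².
Equal strain + equilibrium ⇒ each member carries load in proportion to AE: A₁E₁ = 27620000 N, A₂E₂ = 26920000 N, ΣAE = 54540000 N.
σ₁ = P·E₁/ΣAE = 27200·72000/54540000 = 35.91 MPa.

35.9 MPa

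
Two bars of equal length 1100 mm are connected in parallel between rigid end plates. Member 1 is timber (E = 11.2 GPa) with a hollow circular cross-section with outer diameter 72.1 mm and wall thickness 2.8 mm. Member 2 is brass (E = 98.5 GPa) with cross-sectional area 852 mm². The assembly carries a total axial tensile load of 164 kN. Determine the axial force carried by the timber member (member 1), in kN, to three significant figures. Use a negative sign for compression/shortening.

12.3 kN

A_1 = 609.6 mm².
Equal strain + equilibrium ⇒ each member carries load in proportion to AE: A₁E₁ = 6827000 N, A₂E₂ = 83920000 N, ΣAE = 90750000 N.
F₁ = P·A₁E₁/ΣAE = 164000·6827000/90750000 = 12340 N.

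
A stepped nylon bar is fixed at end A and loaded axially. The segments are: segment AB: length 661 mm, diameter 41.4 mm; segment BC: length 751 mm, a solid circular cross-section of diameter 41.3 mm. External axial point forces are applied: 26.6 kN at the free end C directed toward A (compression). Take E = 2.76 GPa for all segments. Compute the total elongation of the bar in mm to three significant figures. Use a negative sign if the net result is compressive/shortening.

-10.1 mm

Internal axial forces (sectioning from the free end, tension +): N_BC = -26.6 kN, N_AB = -26.6 kN.
A_AB = 1346 mm².
A_BC = 1340 mm².
δ_AB = -26600·661/(1346·2760) = -4.732 mm
δ_BC = -26600·751/(1340·2760) = -5.403 mm
δ = Σδ_i = -10.14 mm.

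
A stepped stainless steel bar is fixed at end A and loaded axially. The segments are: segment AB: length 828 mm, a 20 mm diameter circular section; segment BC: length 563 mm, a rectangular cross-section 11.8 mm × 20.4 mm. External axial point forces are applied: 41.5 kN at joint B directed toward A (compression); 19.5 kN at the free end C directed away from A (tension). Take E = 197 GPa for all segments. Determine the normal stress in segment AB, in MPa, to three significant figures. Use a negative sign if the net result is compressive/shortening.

-70.0 MPa

Internal axial forces (sectioning from the free end, tension +): N_BC = 19.5 kN, N_AB = -22 kN.
A_AB = 314.2 mm².
σ_AB = N_AB/A_AB = -22000/314.2 = -70.03 MPa.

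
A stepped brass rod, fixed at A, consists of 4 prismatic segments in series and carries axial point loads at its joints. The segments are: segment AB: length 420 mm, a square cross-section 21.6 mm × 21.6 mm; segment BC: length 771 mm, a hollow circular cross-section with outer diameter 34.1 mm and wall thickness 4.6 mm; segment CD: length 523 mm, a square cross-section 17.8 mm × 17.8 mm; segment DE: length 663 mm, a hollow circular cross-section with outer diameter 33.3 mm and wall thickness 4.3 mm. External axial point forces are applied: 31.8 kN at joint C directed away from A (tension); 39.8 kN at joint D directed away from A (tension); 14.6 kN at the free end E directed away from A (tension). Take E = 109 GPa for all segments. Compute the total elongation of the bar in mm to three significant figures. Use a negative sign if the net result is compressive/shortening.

Internal axial forces (sectioning from the free end, tension +): N_DE = 14.6 kN, N_CD = 54.4 kN, N_BC = 86.2 kN, N_AB = 86.2 kN.
A_AB = 466.6 mm².
A_BC = 426.3 mm².
A_CD = 316.8 mm².
A_DE = 391.8 mm².
δ_AB = 86200·420/(466.6·109000) = 0.7119 mm
δ_BC = 86200·771/(426.3·109000) = 1.43 mm
δ_CD = 54400·523/(316.8·109000) = 0.8238 mm
δ_DE = 14600·663/(391.8·109000) = 0.2267 mm
δ = Σδ_i = 3.193 mm.

3.19 mm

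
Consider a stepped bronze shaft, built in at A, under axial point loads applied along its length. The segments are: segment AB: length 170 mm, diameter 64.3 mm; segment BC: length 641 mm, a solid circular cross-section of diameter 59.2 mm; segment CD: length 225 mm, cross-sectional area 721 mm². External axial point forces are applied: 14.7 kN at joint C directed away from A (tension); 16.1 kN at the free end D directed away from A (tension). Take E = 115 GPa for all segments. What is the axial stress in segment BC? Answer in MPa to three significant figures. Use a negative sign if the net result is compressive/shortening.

11.2 MPa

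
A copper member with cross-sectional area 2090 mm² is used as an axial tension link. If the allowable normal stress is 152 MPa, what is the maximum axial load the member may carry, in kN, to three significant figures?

318 kN

P_max = σ_allow · A = 152 · 2090 = 317700 N = 317.7 kN.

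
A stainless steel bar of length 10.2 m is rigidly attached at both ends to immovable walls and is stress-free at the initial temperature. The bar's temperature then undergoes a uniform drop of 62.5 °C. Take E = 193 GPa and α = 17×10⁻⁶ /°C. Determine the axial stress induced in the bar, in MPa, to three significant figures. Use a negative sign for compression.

Free thermal expansion αLΔT = 17e-6 · 10200 · -62.5 = -10.84 mm.
The walls impose strain ε = −(-10.84)/10200 = 1.0625e-03; σ = Eε = 193000 · 1.0625e-03 = 205.1 MPa.

205 MPa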